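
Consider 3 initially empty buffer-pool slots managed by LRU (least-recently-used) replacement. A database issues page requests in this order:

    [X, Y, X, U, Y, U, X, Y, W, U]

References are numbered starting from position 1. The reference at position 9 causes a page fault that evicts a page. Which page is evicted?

pos 1: X: miss, frames {X}
pos 2: Y: miss, frames {X,Y}
pos 3: X: hit
pos 4: U: miss, frames {Y,X,U}
pos 5: Y: hit
pos 6: U: hit
pos 7: X: hit
pos 8: Y: hit
pos 9: W: miss, evict U, frames {X,Y,W}
At position 9, page U is evicted.

U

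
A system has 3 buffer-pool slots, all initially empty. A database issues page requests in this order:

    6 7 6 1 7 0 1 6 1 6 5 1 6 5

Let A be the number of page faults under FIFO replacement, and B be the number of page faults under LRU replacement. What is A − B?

Under FIFO: F F . F . F . F . . F F . . → 7 faults.
Under LRU: F F . F . F . F . . F . . . → 6 faults.
A − B = 7 − 6 = 1.

1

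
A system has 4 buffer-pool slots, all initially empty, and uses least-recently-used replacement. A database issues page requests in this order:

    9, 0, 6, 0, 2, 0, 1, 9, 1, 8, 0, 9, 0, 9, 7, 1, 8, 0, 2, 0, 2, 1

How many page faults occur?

9 → fault, frames (9)
0 → fault, frames (9 0)
6 → fault, frames (9 0 6)
0 → hit
2 → fault, frames (9 6 0 2)
0 → hit
1 → fault, evict 9, frames (6 2 0 1)
9 → fault, evict 6, frames (2 0 1 9)
1 → hit
8 → fault, evict 2, frames (0 9 1 8)
0 → hit
9 → hit
0 → hit
9 → hit
7 → fault, evict 1, frames (8 0 9 7)
1 → fault, evict 8, frames (0 9 7 1)
8 → fault, evict 0, frames (9 7 1 8)
0 → fault, evict 9, frames (7 1 8 0)
2 → fault, evict 7, frames (1 8 0 2)
0 → hit
2 → hit
1 → hit
Page faults: 12.

12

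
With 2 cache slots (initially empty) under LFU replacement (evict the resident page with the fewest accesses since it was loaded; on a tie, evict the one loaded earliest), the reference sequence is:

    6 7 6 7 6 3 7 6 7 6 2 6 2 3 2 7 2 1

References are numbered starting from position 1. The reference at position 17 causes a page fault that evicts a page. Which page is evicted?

pos 1: 6 → miss, frames [6]
pos 2: 7 → miss, frames [6, 7]
pos 3: 6 → hit
pos 4: 7 → hit
pos 5: 6 → hit
pos 6: 3 → miss, evict 7, frames [6, 3]
pos 7: 7 → miss, evict 3, frames [6, 7]
pos 8: 6 → hit
pos 9: 7 → hit
pos 10: 6 → hit
pos 11: 2 → miss, evict 7, frames [6, 2]
pos 12: 6 → hit
pos 13: 2 → hit
pos 14: 3 → miss, evict 2, frames [6, 3]
pos 15: 2 → miss, evict 3, frames [6, 2]
pos 16: 7 → miss, evict 2, frames [6, 7]
pos 17: 2 → miss, evict 7, frames [6, 2]
At position 17, page 7 is evicted.

7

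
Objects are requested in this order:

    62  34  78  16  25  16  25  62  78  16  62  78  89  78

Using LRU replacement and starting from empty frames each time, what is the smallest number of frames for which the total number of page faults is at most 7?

4

f=1: 14 faults
f=2: 11 faults
f=3: 9 faults
f=4: 7 faults
f=5: 6 faults
f=6: 6 faults
Smallest f with faults ≤ 7 is 4.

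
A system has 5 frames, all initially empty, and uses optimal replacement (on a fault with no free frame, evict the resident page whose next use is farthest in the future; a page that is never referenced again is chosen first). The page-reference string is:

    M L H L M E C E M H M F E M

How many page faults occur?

6

M: fault, frames (M)
L: fault, frames (M L)
H: fault, frames (M L H)
L: hit
M: hit
E: fault, frames (M L H E)
C: fault, frames (M L H E C)
E: hit
M: hit
H: hit
M: hit
F: fault, evict C, frames (M L H E F)
E: hit
M: hit
Page faults: 6.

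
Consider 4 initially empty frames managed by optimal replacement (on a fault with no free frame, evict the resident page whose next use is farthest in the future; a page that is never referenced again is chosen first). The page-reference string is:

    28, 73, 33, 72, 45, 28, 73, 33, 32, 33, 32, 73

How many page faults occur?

6

28 -> miss, frames (28)
73 -> miss, frames (28 73)
33 -> miss, frames (28 73 33)
72 -> miss, frames (28 73 33 72)
45 -> miss, evict 72, frames (28 73 33 45)
28 -> hit
73 -> hit
33 -> hit
32 -> miss, evict 45, frames (28 73 33 32)
33 -> hit
32 -> hit
73 -> hit
Page faults: 6.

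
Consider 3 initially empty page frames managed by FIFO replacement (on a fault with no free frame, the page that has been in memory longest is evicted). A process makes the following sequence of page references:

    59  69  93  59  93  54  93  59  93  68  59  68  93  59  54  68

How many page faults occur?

59 -> fault, frames [59]
69 -> fault, frames [59, 69]
93 -> fault, frames [59, 69, 93]
59 -> hit
93 -> hit
54 -> fault, evict 59, frames [69, 93, 54]
93 -> hit
59 -> fault, evict 69, frames [93, 54, 59]
93 -> hit
68 -> fault, evict 93, frames [54, 59, 68]
59 -> hit
68 -> hit
93 -> fault, evict 54, frames [59, 68, 93]
59 -> hit
54 -> fault, evict 59, frames [68, 93, 54]
68 -> hit
Page faults: 8.

8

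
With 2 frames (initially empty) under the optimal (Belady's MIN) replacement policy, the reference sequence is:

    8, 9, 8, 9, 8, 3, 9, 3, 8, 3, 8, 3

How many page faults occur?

8 → fault, frames [8]
9 → fault, frames [8, 9]
8 → hit
9 → hit
8 → hit
3 → fault, evict 8, frames [9, 3]
9 → hit
3 → hit
8 → fault, evict 9, frames [3, 8]
3 → hit
8 → hit
3 → hit
Page faults: 4.

4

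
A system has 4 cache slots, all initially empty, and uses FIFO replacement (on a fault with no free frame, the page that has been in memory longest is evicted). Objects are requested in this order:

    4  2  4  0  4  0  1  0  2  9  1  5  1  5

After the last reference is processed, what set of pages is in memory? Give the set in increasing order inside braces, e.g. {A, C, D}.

4 -> miss, frames (4)
2 -> miss, frames (4 2)
4 -> hit
0 -> miss, frames (4 2 0)
4 -> hit
0 -> hit
1 -> miss, frames (4 2 0 1)
0 -> hit
2 -> hit
9 -> miss, evict 4, frames (2 0 1 9)
1 -> hit
5 -> miss, evict 2, frames (0 1 9 5)
1 -> hit
5 -> hit

{0, 1, 5, 9}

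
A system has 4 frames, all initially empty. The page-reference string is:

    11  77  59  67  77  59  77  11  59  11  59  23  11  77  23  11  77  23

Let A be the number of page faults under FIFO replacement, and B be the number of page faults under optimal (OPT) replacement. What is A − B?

2

Under FIFO: F F F F . . . . . . . F F F . . . . → 7 faults.
Under OPT: F F F F . . . . . . . F . . . . . . → 5 faults.
A − B = 7 − 5 = 2.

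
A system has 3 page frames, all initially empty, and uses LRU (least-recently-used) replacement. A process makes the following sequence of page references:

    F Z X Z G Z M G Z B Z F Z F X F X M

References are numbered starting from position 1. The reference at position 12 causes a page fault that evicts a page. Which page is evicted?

G

pos 1: F: miss, frames [F]
pos 2: Z: miss, frames [F, Z]
pos 3: X: miss, frames [F, Z, X]
pos 4: Z: hit
pos 5: G: miss, evict F, frames [X, Z, G]
pos 6: Z: hit
pos 7: M: miss, evict X, frames [G, Z, M]
pos 8: G: hit
pos 9: Z: hit
pos 10: B: miss, evict M, frames [G, Z, B]
pos 11: Z: hit
pos 12: F: miss, evict G, frames [B, Z, F]
At position 12, page G is evicted.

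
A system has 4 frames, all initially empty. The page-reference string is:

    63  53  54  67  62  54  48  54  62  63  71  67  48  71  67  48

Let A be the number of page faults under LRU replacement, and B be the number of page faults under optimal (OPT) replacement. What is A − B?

2

Under LRU: F F F F F . F . . F F F F . . . → 10 faults.
Under OPT: F F F F F . F . . . F F . . . . → 8 faults.
A − B = 10 − 8 = 2.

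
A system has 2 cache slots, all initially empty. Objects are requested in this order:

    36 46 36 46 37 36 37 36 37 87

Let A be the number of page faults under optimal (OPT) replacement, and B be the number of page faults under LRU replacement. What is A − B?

-1

Under OPT: F F . . F . . . . F → 4 faults.
Under LRU: F F . . F F . . . F → 5 faults.
A − B = 4 − 5 = -1.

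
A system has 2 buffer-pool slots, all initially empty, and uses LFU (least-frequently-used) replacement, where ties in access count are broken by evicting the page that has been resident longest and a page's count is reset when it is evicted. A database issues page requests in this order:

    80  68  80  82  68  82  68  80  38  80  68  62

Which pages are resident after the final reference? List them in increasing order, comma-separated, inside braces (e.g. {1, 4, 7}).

80 → fault, frames [80]
68 → fault, frames [80, 68]
80 → hit
82 → fault, evict 68, frames [80, 82]
68 → fault, evict 82, frames [80, 68]
82 → fault, evict 68, frames [80, 82]
68 → fault, evict 82, frames [80, 68]
80 → hit
38 → fault, evict 68, frames [80, 38]
80 → hit
68 → fault, evict 38, frames [80, 68]
62 → fault, evict 68, frames [80, 62]

{62, 80}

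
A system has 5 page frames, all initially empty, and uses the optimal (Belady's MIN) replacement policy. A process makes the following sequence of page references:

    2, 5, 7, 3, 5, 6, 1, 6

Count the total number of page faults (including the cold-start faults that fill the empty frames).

2: miss, frames [2]
5: miss, frames [2, 5]
7: miss, frames [2, 5, 7]
3: miss, frames [2, 5, 7, 3]
5: hit
6: miss, frames [2, 5, 7, 3, 6]
1: miss, evict 3, frames [2, 5, 7, 6, 1]
6: hit
Page faults: 6.

6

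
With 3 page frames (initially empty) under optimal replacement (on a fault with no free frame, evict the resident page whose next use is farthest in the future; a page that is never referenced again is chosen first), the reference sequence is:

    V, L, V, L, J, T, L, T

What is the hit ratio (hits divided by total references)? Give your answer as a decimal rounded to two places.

V -> miss, frames {V}
L -> miss, frames {V,L}
V -> hit
L -> hit
J -> miss, frames {V,L,J}
T -> miss, evict J, frames {V,L,T}
L -> hit
T -> hit
Hits: 4 of 8 references → 4/8 = 0.5000.

0.50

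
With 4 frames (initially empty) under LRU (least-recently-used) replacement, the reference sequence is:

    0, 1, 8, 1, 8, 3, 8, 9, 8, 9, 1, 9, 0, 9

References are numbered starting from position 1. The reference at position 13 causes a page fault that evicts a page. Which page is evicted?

3

pos 1: 0 → fault, frames {0}
pos 2: 1 → fault, frames {0,1}
pos 3: 8 → fault, frames {0,1,8}
pos 4: 1 → hit
pos 5: 8 → hit
pos 6: 3 → fault, frames {0,1,8,3}
pos 7: 8 → hit
pos 8: 9 → fault, evict 0, frames {1,3,8,9}
pos 9: 8 → hit
pos 10: 9 → hit
pos 11: 1 → hit
pos 12: 9 → hit
pos 13: 0 → fault, evict 3, frames {8,1,9,0}
At position 13, page 3 is evicted.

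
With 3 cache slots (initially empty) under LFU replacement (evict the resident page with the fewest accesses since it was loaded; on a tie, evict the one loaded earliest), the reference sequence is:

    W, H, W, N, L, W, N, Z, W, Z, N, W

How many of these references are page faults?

5

W: miss, frames {W}
H: miss, frames {W,H}
W: hit
N: miss, frames {W,H,N}
L: miss, evict H, frames {W,N,L}
W: hit
N: hit
Z: miss, evict L, frames {W,N,Z}
W: hit
Z: hit
N: hit
W: hit
Page faults: 5.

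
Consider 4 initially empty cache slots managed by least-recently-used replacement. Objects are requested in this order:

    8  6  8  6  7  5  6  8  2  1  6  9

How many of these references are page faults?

8: fault, frames (8)
6: fault, frames (8 6)
8: hit
6: hit
7: fault, frames (8 6 7)
5: fault, frames (8 6 7 5)
6: hit
8: hit
2: fault, evict 7, frames (5 6 8 2)
1: fault, evict 5, frames (6 8 2 1)
6: hit
9: fault, evict 8, frames (2 1 6 9)
Page faults: 7.

7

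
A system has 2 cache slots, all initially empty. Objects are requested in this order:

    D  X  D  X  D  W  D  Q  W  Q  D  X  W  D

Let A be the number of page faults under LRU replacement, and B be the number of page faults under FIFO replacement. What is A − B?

-1

Under LRU: F F . . . F . F F . F F F F → 9 faults.
Under FIFO: F F . . . F F F F . F F F F → 10 faults.
A − B = 9 − 10 = -1.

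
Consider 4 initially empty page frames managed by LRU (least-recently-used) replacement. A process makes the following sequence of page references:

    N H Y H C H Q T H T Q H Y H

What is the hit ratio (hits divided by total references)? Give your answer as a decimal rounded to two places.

0.50

N -> miss, frames [N]
H -> miss, frames [N, H]
Y -> miss, frames [N, H, Y]
H -> hit
C -> miss, frames [N, Y, H, C]
H -> hit
Q -> miss, evict N, frames [Y, C, H, Q]
T -> miss, evict Y, frames [C, H, Q, T]
H -> hit
T -> hit
Q -> hit
H -> hit
Y -> miss, evict C, frames [T, Q, H, Y]
H -> hit
Hits: 7 of 14 references → 7/14 = 0.5000.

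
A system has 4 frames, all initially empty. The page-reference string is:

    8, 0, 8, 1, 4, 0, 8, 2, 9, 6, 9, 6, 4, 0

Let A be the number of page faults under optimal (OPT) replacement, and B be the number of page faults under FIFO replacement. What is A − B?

Under OPT: F F . F F . . F F F . . . . → 7 faults.
Under FIFO: F F . F F . . F F F . . . F → 8 faults.
A − B = 7 − 8 = -1.

-1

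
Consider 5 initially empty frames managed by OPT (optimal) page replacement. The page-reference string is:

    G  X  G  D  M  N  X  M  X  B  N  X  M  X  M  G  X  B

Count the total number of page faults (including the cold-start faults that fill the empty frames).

G -> miss, frames (G)
X -> miss, frames (G X)
G -> hit
D -> miss, frames (G X D)
M -> miss, frames (G X D M)
N -> miss, frames (G X D M N)
X -> hit
M -> hit
X -> hit
B -> miss, evict D, frames (G X M N B)
N -> hit
X -> hit
M -> hit
X -> hit
M -> hit
G -> hit
X -> hit
B -> hit
Page faults: 6.

6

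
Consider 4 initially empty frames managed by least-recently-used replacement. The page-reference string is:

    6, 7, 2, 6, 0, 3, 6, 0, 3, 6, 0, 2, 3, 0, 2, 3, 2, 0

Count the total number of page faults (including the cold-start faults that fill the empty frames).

5

6 → fault, frames [6]
7 → fault, frames [6, 7]
2 → fault, frames [6, 7, 2]
6 → hit
0 → fault, frames [7, 2, 6, 0]
3 → fault, evict 7, frames [2, 6, 0, 3]
6 → hit
0 → hit
3 → hit
6 → hit
0 → hit
2 → hit
3 → hit
0 → hit
2 → hit
3 → hit
2 → hit
0 → hit
Page faults: 5.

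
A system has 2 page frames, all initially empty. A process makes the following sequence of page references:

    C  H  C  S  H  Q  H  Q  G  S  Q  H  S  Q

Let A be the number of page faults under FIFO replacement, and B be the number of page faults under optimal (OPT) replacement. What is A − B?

3

Under FIFO: F F . F . F F . F F F F F F → 11 faults.
Under OPT: F F . F . F . . F F . F . F → 8 faults.
A − B = 11 − 8 = 3.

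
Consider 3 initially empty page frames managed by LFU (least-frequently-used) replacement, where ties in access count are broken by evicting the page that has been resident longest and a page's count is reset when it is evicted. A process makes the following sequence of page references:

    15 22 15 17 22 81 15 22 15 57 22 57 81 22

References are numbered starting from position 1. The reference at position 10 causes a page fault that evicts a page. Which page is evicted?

81

pos 1: 15 → miss, frames [15]
pos 2: 22 → miss, frames [15, 22]
pos 3: 15 → hit
pos 4: 17 → miss, frames [15, 22, 17]
pos 5: 22 → hit
pos 6: 81 → miss, evict 17, frames [15, 22, 81]
pos 7: 15 → hit
pos 8: 22 → hit
pos 9: 15 → hit
pos 10: 57 → miss, evict 81, frames [15, 22, 57]
At position 10, page 81 is evicted.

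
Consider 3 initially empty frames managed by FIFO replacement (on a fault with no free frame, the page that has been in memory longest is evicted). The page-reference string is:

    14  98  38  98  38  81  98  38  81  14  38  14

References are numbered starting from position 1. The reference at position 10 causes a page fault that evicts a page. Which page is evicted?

pos 1: 14 → fault, frames {14}
pos 2: 98 → fault, frames {14,98}
pos 3: 38 → fault, frames {14,98,38}
pos 4: 98 → hit
pos 5: 38 → hit
pos 6: 81 → fault, evict 14, frames {98,38,81}
pos 7: 98 → hit
pos 8: 38 → hit
pos 9: 81 → hit
pos 10: 14 → fault, evict 98, frames {38,81,14}
At position 10, page 98 is evicted.

98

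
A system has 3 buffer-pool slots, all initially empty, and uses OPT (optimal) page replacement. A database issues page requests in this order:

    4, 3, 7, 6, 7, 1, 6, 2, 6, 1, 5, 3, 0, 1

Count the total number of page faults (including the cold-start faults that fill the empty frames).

9

4 -> fault, frames {4}
3 -> fault, frames {4,3}
7 -> fault, frames {4,3,7}
6 -> fault, evict 4, frames {3,7,6}
7 -> hit
1 -> fault, evict 7, frames {3,6,1}
6 -> hit
2 -> fault, evict 3, frames {6,1,2}
6 -> hit
1 -> hit
5 -> fault, evict 2, frames {6,1,5}
3 -> fault, evict 5, frames {6,1,3}
0 -> fault, evict 3, frames {6,1,0}
1 -> hit
Page faults: 9.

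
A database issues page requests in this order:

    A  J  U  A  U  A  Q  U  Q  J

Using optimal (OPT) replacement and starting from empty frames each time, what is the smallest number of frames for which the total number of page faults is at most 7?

2

f=1: 10 faults
f=2: 5 faults
f=3: 4 faults
f=4: 4 faults
Smallest f with faults ≤ 7 is 2.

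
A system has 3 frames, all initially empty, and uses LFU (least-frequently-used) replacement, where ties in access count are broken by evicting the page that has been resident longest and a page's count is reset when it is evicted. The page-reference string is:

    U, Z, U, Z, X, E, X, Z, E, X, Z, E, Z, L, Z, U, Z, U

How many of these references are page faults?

9

U -> fault, frames {U}
Z -> fault, frames {U,Z}
U -> hit
Z -> hit
X -> fault, frames {U,Z,X}
E -> fault, evict X, frames {U,Z,E}
X -> fault, evict E, frames {U,Z,X}
Z -> hit
E -> fault, evict X, frames {U,Z,E}
X -> fault, evict E, frames {U,Z,X}
Z -> hit
E -> fault, evict X, frames {U,Z,E}
Z -> hit
L -> fault, evict E, frames {U,Z,L}
Z -> hit
U -> hit
Z -> hit
U -> hit
Page faults: 9.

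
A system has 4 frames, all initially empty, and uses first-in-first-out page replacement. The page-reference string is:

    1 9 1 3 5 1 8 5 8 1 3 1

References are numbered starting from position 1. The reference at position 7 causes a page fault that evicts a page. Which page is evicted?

pos 1: 1 → fault, frames [1]
pos 2: 9 → fault, frames [1, 9]
pos 3: 1 → hit
pos 4: 3 → fault, frames [1, 9, 3]
pos 5: 5 → fault, frames [1, 9, 3, 5]
pos 6: 1 → hit
pos 7: 8 → fault, evict 1, frames [9, 3, 5, 8]
At position 7, page 1 is evicted.

1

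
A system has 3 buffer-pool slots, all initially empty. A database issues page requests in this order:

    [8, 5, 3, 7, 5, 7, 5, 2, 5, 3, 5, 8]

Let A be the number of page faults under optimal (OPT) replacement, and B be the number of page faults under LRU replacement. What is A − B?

Under OPT: F F F F . . . F . . . F → 6 faults.
Under LRU: F F F F . . . F . F . F → 7 faults.
A − B = 6 − 7 = -1.

-1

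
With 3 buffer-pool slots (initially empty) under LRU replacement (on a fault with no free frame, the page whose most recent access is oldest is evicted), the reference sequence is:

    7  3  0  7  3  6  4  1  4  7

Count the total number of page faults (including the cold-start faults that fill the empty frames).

7: miss, frames (7)
3: miss, frames (7 3)
0: miss, frames (7 3 0)
7: hit
3: hit
6: miss, evict 0, frames (7 3 6)
4: miss, evict 7, frames (3 6 4)
1: miss, evict 3, frames (6 4 1)
4: hit
7: miss, evict 6, frames (1 4 7)
Page faults: 7.

7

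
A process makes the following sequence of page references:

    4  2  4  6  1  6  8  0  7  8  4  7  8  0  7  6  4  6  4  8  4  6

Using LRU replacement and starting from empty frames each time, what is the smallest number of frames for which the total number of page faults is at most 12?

f=1: 22 faults
f=2: 17 faults
f=3: 12 faults
f=4: 11 faults
f=5: 8 faults
f=6: 7 faults
f=7: 7 faults
Smallest f with faults ≤ 12 is 3.

3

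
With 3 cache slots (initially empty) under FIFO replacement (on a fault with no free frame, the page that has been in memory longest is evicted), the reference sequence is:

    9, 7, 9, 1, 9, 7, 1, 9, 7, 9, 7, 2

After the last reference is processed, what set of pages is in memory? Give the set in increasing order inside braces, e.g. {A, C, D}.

9 → miss, frames (9)
7 → miss, frames (9 7)
9 → hit
1 → miss, frames (9 7 1)
9 → hit
7 → hit
1 → hit
9 → hit
7 → hit
9 → hit
7 → hit
2 → miss, evict 9, frames (7 1 2)

{1, 2, 7}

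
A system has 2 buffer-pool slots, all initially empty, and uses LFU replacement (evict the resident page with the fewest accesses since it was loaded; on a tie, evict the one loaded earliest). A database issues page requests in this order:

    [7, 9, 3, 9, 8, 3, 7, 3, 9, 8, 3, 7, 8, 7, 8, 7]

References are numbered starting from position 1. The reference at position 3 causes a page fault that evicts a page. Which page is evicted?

pos 1: 7 → miss, frames (7)
pos 2: 9 → miss, frames (7 9)
pos 3: 3 → miss, evict 7, frames (9 3)
At position 3, page 7 is evicted.

7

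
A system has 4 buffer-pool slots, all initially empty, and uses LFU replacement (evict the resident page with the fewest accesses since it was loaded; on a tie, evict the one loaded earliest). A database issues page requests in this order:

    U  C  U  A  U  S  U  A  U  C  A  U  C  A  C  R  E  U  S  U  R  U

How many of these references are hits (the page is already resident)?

U -> fault, frames {U}
C -> fault, frames {U,C}
U -> hit
A -> fault, frames {U,C,A}
U -> hit
S -> fault, frames {U,C,A,S}
U -> hit
A -> hit
U -> hit
C -> hit
A -> hit
U -> hit
C -> hit
A -> hit
C -> hit
R -> fault, evict S, frames {U,C,A,R}
E -> fault, evict R, frames {U,C,A,E}
U -> hit
S -> fault, evict E, frames {U,C,A,S}
U -> hit
R -> fault, evict S, frames {U,C,A,R}
U -> hit
Hits: 14.

14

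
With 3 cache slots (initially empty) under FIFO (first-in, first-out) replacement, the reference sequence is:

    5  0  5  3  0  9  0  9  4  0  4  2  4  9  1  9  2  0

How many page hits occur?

8

5: miss, frames {5}
0: miss, frames {5,0}
5: hit
3: miss, frames {5,0,3}
0: hit
9: miss, evict 5, frames {0,3,9}
0: hit
9: hit
4: miss, evict 0, frames {3,9,4}
0: miss, evict 3, frames {9,4,0}
4: hit
2: miss, evict 9, frames {4,0,2}
4: hit
9: miss, evict 4, frames {0,2,9}
1: miss, evict 0, frames {2,9,1}
9: hit
2: hit
0: miss, evict 2, frames {9,1,0}
Hits: 8.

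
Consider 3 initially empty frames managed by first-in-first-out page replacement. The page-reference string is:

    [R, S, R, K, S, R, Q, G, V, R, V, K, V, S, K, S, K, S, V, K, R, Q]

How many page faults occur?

R → miss, frames {R}
S → miss, frames {R,S}
R → hit
K → miss, frames {R,S,K}
S → hit
R → hit
Q → miss, evict R, frames {S,K,Q}
G → miss, evict S, frames {K,Q,G}
V → miss, evict K, frames {Q,G,V}
R → miss, evict Q, frames {G,V,R}
V → hit
K → miss, evict G, frames {V,R,K}
V → hit
S → miss, evict V, frames {R,K,S}
K → hit
S → hit
K → hit
S → hit
V → miss, evict R, frames {K,S,V}
K → hit
R → miss, evict K, frames {S,V,R}
Q → miss, evict S, frames {V,R,Q}
Page faults: 12.

12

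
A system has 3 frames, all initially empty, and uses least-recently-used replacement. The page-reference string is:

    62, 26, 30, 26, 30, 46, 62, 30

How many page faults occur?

62 → fault, frames {62}
26 → fault, frames {62,26}
30 → fault, frames {62,26,30}
26 → hit
30 → hit
46 → fault, evict 62, frames {26,30,46}
62 → fault, evict 26, frames {30,46,62}
30 → hit
Page faults: 5.

5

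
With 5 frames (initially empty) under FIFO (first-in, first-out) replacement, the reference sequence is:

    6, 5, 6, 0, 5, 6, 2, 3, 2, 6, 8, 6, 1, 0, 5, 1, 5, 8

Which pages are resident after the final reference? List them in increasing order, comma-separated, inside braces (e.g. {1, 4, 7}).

6: fault, frames (6)
5: fault, frames (6 5)
6: hit
0: fault, frames (6 5 0)
5: hit
6: hit
2: fault, frames (6 5 0 2)
3: fault, frames (6 5 0 2 3)
2: hit
6: hit
8: fault, evict 6, frames (5 0 2 3 8)
6: fault, evict 5, frames (0 2 3 8 6)
1: fault, evict 0, frames (2 3 8 6 1)
0: fault, evict 2, frames (3 8 6 1 0)
5: fault, evict 3, frames (8 6 1 0 5)
1: hit
5: hit
8: hit

{0, 1, 5, 6, 8}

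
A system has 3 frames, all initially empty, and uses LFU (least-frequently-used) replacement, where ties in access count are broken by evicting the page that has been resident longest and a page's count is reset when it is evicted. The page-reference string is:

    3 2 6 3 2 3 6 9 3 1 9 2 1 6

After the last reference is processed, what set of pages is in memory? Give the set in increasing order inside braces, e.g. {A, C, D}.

{1, 3, 6}

3 -> fault, frames {3}
2 -> fault, frames {3,2}
6 -> fault, frames {3,2,6}
3 -> hit
2 -> hit
3 -> hit
6 -> hit
9 -> fault, evict 2, frames {3,6,9}
3 -> hit
1 -> fault, evict 9, frames {3,6,1}
9 -> fault, evict 1, frames {3,6,9}
2 -> fault, evict 9, frames {3,6,2}
1 -> fault, evict 2, frames {3,6,1}
6 -> hit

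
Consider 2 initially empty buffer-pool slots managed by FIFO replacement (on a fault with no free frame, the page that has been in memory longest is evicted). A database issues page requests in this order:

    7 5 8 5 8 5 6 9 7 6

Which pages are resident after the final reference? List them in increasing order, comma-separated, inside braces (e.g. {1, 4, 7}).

7: fault, frames (7)
5: fault, frames (7 5)
8: fault, evict 7, frames (5 8)
5: hit
8: hit
5: hit
6: fault, evict 5, frames (8 6)
9: fault, evict 8, frames (6 9)
7: fault, evict 6, frames (9 7)
6: fault, evict 9, frames (7 6)

{6, 7}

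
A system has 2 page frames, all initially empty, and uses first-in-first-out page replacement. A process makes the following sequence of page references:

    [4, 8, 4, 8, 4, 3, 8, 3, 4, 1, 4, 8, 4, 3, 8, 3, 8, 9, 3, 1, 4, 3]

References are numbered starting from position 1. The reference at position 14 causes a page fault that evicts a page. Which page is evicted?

8

pos 1: 4 -> fault, frames (4)
pos 2: 8 -> fault, frames (4 8)
pos 3: 4 -> hit
pos 4: 8 -> hit
pos 5: 4 -> hit
pos 6: 3 -> fault, evict 4, frames (8 3)
pos 7: 8 -> hit
pos 8: 3 -> hit
pos 9: 4 -> fault, evict 8, frames (3 4)
pos 10: 1 -> fault, evict 3, frames (4 1)
pos 11: 4 -> hit
pos 12: 8 -> fault, evict 4, frames (1 8)
pos 13: 4 -> fault, evict 1, frames (8 4)
pos 14: 3 -> fault, evict 8, frames (4 3)
At position 14, page 8 is evicted.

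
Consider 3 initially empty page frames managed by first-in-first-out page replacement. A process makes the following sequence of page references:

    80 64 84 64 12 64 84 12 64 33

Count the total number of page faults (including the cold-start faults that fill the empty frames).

5

80 -> fault, frames [80]
64 -> fault, frames [80, 64]
84 -> fault, frames [80, 64, 84]
64 -> hit
12 -> fault, evict 80, frames [64, 84, 12]
64 -> hit
84 -> hit
12 -> hit
64 -> hit
33 -> fault, evict 64, frames [84, 12, 33]
Page faults: 5.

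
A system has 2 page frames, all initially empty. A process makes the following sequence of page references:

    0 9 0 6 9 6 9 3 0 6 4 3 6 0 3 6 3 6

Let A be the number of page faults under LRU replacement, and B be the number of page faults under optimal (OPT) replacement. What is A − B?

Under LRU: F F . F F . . F F F F F F F F F . . → 13 faults.
Under OPT: F F . F . . . F F . F F . F . F . . → 9 faults.
A − B = 13 − 9 = 4.

4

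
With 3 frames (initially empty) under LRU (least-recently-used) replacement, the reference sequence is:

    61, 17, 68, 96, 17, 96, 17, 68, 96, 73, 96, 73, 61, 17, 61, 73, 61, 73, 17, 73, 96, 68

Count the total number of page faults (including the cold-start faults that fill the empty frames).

9

61: miss, frames {61}
17: miss, frames {61,17}
68: miss, frames {61,17,68}
96: miss, evict 61, frames {17,68,96}
17: hit
96: hit
17: hit
68: hit
96: hit
73: miss, evict 17, frames {68,96,73}
96: hit
73: hit
61: miss, evict 68, frames {96,73,61}
17: miss, evict 96, frames {73,61,17}
61: hit
73: hit
61: hit
73: hit
17: hit
73: hit
96: miss, evict 61, frames {17,73,96}
68: miss, evict 17, frames {73,96,68}
Page faults: 9.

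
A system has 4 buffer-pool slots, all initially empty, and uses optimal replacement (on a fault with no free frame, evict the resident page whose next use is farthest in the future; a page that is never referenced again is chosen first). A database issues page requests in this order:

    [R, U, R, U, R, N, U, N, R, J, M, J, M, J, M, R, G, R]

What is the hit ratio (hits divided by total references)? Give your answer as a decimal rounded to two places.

R → fault, frames [R]
U → fault, frames [R, U]
R → hit
U → hit
R → hit
N → fault, frames [R, U, N]
U → hit
N → hit
R → hit
J → fault, frames [R, U, N, J]
M → fault, evict N, frames [R, U, J, M]
J → hit
M → hit
J → hit
M → hit
R → hit
G → fault, evict M, frames [R, U, J, G]
R → hit
Hits: 12 of 18 references → 12/18 = 0.6667.

0.67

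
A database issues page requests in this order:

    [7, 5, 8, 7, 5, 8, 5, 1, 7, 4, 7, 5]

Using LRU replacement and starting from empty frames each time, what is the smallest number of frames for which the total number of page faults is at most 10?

f=1: 12 faults
f=2: 10 faults
f=3: 7 faults
f=4: 5 faults
f=5: 5 faults
Smallest f with faults ≤ 10 is 2.

2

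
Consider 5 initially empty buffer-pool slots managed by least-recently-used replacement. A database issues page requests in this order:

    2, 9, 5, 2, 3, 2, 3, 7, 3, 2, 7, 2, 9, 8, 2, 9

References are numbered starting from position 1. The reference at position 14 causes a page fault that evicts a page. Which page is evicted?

5

pos 1: 2 → fault, frames {2}
pos 2: 9 → fault, frames {2,9}
pos 3: 5 → fault, frames {2,9,5}
pos 4: 2 → hit
pos 5: 3 → fault, frames {9,5,2,3}
pos 6: 2 → hit
pos 7: 3 → hit
pos 8: 7 → fault, frames {9,5,2,3,7}
pos 9: 3 → hit
pos 10: 2 → hit
pos 11: 7 → hit
pos 12: 2 → hit
pos 13: 9 → hit
pos 14: 8 → fault, evict 5, frames {3,7,2,9,8}
At position 14, page 5 is evicted.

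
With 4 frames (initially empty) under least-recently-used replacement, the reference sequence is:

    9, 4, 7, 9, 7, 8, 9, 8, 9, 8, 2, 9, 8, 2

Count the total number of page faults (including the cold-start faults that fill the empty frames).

5

9: miss, frames (9)
4: miss, frames (9 4)
7: miss, frames (9 4 7)
9: hit
7: hit
8: miss, frames (4 9 7 8)
9: hit
8: hit
9: hit
8: hit
2: miss, evict 4, frames (7 9 8 2)
9: hit
8: hit
2: hit
Page faults: 5.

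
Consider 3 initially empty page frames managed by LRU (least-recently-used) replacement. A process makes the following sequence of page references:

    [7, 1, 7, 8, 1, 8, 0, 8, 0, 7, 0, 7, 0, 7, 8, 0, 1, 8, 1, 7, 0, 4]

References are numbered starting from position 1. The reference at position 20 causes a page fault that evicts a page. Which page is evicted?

pos 1: 7: fault, frames {7}
pos 2: 1: fault, frames {7,1}
pos 3: 7: hit
pos 4: 8: fault, frames {1,7,8}
pos 5: 1: hit
pos 6: 8: hit
pos 7: 0: fault, evict 7, frames {1,8,0}
pos 8: 8: hit
pos 9: 0: hit
pos 10: 7: fault, evict 1, frames {8,0,7}
pos 11: 0: hit
pos 12: 7: hit
pos 13: 0: hit
pos 14: 7: hit
pos 15: 8: hit
pos 16: 0: hit
pos 17: 1: fault, evict 7, frames {8,0,1}
pos 18: 8: hit
pos 19: 1: hit
pos 20: 7: fault, evict 0, frames {8,1,7}
At position 20, page 0 is evicted.

0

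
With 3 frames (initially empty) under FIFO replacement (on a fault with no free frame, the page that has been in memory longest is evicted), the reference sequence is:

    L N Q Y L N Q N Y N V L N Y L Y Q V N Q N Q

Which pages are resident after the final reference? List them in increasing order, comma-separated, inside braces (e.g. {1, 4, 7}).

L → miss, frames (L)
N → miss, frames (L N)
Q → miss, frames (L N Q)
Y → miss, evict L, frames (N Q Y)
L → miss, evict N, frames (Q Y L)
N → miss, evict Q, frames (Y L N)
Q → miss, evict Y, frames (L N Q)
N → hit
Y → miss, evict L, frames (N Q Y)
N → hit
V → miss, evict N, frames (Q Y V)
L → miss, evict Q, frames (Y V L)
N → miss, evict Y, frames (V L N)
Y → miss, evict V, frames (L N Y)
L → hit
Y → hit
Q → miss, evict L, frames (N Y Q)
V → miss, evict N, frames (Y Q V)
N → miss, evict Y, frames (Q V N)
Q → hit
N → hit
Q → hit

{N, Q, V}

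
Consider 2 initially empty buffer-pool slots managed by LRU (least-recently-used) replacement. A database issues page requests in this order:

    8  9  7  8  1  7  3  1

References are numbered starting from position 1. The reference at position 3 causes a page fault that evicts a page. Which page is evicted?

8

pos 1: 8 -> miss, frames [8]
pos 2: 9 -> miss, frames [8, 9]
pos 3: 7 -> miss, evict 8, frames [9, 7]
At position 3, page 8 is evicted.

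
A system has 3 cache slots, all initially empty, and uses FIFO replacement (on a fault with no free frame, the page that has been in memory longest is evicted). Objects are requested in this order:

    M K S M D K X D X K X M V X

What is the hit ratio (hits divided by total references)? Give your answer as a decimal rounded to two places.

M -> fault, frames (M)
K -> fault, frames (M K)
S -> fault, frames (M K S)
M -> hit
D -> fault, evict M, frames (K S D)
K -> hit
X -> fault, evict K, frames (S D X)
D -> hit
X -> hit
K -> fault, evict S, frames (D X K)
X -> hit
M -> fault, evict D, frames (X K M)
V -> fault, evict X, frames (K M V)
X -> fault, evict K, frames (M V X)
Hits: 5 of 14 references → 5/14 = 0.3571.

0.36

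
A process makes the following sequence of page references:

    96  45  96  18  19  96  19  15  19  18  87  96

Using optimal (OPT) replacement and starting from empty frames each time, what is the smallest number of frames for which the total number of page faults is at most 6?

4

f=1: 12 faults
f=2: 8 faults
f=3: 7 faults
f=4: 6 faults
f=5: 6 faults
f=6: 6 faults
Smallest f with faults ≤ 6 is 4.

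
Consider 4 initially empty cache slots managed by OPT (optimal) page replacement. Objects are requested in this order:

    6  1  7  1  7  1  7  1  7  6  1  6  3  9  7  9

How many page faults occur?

6 → fault, frames (6)
1 → fault, frames (6 1)
7 → fault, frames (6 1 7)
1 → hit
7 → hit
1 → hit
7 → hit
1 → hit
7 → hit
6 → hit
1 → hit
6 → hit
3 → fault, frames (6 1 7 3)
9 → fault, evict 3, frames (6 1 7 9)
7 → hit
9 → hit
Page faults: 5.

5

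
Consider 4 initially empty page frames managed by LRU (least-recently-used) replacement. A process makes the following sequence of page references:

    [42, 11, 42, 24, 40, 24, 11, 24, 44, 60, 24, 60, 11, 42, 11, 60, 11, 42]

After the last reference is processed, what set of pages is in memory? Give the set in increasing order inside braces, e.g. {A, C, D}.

42: miss, frames [42]
11: miss, frames [42, 11]
42: hit
24: miss, frames [11, 42, 24]
40: miss, frames [11, 42, 24, 40]
24: hit
11: hit
24: hit
44: miss, evict 42, frames [40, 11, 24, 44]
60: miss, evict 40, frames [11, 24, 44, 60]
24: hit
60: hit
11: hit
42: miss, evict 44, frames [24, 60, 11, 42]
11: hit
60: hit
11: hit
42: hit

{11, 24, 42, 60}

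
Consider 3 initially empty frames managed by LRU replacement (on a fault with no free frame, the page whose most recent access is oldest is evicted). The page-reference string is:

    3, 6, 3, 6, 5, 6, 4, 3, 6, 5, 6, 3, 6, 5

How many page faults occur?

3 → fault, frames (3)
6 → fault, frames (3 6)
3 → hit
6 → hit
5 → fault, frames (3 6 5)
6 → hit
4 → fault, evict 3, frames (5 6 4)
3 → fault, evict 5, frames (6 4 3)
6 → hit
5 → fault, evict 4, frames (3 6 5)
6 → hit
3 → hit
6 → hit
5 → hit
Page faults: 6.

6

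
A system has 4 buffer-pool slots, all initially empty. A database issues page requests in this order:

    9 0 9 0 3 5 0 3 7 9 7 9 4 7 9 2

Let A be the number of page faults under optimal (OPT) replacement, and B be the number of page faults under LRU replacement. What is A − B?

Under OPT: F F . . F F . . F . . . F . . F → 7 faults.
Under LRU: F F . . F F . . F F . . F . . F → 8 faults.
A − B = 7 − 8 = -1.

-1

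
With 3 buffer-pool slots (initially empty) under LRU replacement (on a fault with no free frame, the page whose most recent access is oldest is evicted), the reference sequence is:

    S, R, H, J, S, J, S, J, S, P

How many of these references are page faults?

6

S → fault, frames (S)
R → fault, frames (S R)
H → fault, frames (S R H)
J → fault, evict S, frames (R H J)
S → fault, evict R, frames (H J S)
J → hit
S → hit
J → hit
S → hit
P → fault, evict H, frames (J S P)
Page faults: 6.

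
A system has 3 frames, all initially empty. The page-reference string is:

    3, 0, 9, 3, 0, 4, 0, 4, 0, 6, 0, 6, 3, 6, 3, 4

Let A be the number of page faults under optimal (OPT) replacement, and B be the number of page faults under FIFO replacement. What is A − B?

Under OPT: F F F . . F . . . F . . . . . F → 6 faults.
Under FIFO: F F F . . F . . . F F . F . . F → 8 faults.
A − B = 6 − 8 = -2.

-2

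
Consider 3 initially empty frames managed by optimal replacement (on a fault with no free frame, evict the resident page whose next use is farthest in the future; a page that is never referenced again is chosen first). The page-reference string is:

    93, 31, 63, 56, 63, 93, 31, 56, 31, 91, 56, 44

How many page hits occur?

5

93 → miss, frames (93)
31 → miss, frames (93 31)
63 → miss, frames (93 31 63)
56 → miss, evict 31, frames (93 63 56)
63 → hit
93 → hit
31 → miss, evict 63, frames (93 56 31)
56 → hit
31 → hit
91 → miss, evict 31, frames (93 56 91)
56 → hit
44 → miss, evict 91, frames (93 56 44)
Hits: 5.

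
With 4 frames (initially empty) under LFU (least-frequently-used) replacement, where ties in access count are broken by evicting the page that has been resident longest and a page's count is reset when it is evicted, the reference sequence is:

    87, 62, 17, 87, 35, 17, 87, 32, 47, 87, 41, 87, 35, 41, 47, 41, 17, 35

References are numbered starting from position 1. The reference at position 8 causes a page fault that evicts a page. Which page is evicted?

pos 1: 87 -> miss, frames {87}
pos 2: 62 -> miss, frames {87,62}
pos 3: 17 -> miss, frames {87,62,17}
pos 4: 87 -> hit
pos 5: 35 -> miss, frames {87,62,17,35}
pos 6: 17 -> hit
pos 7: 87 -> hit
pos 8: 32 -> miss, evict 62, frames {87,17,35,32}
At position 8, page 62 is evicted.

62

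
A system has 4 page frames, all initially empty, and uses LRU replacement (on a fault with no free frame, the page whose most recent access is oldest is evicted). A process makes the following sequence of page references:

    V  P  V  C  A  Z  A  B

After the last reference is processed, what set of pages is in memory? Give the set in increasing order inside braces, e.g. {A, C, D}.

{A, B, C, Z}

V → fault, frames {V}
P → fault, frames {V,P}
V → hit
C → fault, frames {P,V,C}
A → fault, frames {P,V,C,A}
Z → fault, evict P, frames {V,C,A,Z}
A → hit
B → fault, evict V, frames {C,Z,A,B}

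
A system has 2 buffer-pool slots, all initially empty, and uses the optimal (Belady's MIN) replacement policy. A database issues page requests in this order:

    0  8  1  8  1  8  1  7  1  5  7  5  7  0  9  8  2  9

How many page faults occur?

9

0 -> miss, frames [0]
8 -> miss, frames [0, 8]
1 -> miss, evict 0, frames [8, 1]
8 -> hit
1 -> hit
8 -> hit
1 -> hit
7 -> miss, evict 8, frames [1, 7]
1 -> hit
5 -> miss, evict 1, frames [7, 5]
7 -> hit
5 -> hit
7 -> hit
0 -> miss, evict 5, frames [7, 0]
9 -> miss, evict 0, frames [7, 9]
8 -> miss, evict 7, frames [9, 8]
2 -> miss, evict 8, frames [9, 2]
9 -> hit
Page faults: 9.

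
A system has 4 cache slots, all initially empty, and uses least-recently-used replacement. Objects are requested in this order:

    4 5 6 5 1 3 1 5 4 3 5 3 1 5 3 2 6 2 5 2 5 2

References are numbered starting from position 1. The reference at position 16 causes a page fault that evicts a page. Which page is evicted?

pos 1: 4 → fault, frames (4)
pos 2: 5 → fault, frames (4 5)
pos 3: 6 → fault, frames (4 5 6)
pos 4: 5 → hit
pos 5: 1 → fault, frames (4 6 5 1)
pos 6: 3 → fault, evict 4, frames (6 5 1 3)
pos 7: 1 → hit
pos 8: 5 → hit
pos 9: 4 → fault, evict 6, frames (3 1 5 4)
pos 10: 3 → hit
pos 11: 5 → hit
pos 12: 3 → hit
pos 13: 1 → hit
pos 14: 5 → hit
pos 15: 3 → hit
pos 16: 2 → fault, evict 4, frames (1 5 3 2)
At position 16, page 4 is evicted.

4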